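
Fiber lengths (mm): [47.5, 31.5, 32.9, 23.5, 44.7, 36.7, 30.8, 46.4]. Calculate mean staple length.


Formula: Mean = sum of lengths / count
Sum = 47.5 + 31.5 + 32.9 + 23.5 + 44.7 + 36.7 + 30.8 + 46.4
Sum = 294.0 mm
Mean = 294.0 / 8 = 36.75 mm

36.75 mm


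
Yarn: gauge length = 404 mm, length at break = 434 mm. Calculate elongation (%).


Formula: Elongation (%) = ((L_break - L0) / L0) * 100
Step 1: Extension = 434 - 404 = 30 mm
Step 2: Elongation = (30 / 404) * 100
Step 3: Elongation = 0.074257 * 100 = 7.4257% ≈ 7.4%

7.4%


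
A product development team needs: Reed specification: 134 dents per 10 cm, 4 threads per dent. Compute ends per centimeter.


Formula: EPC = (dents per 10 cm * ends per dent) / 10
Step 1: Total ends per 10 cm = 134 * 4 = 536
Step 2: EPC = 536 / 10 = 53.6 ends/cm

53.6 ends/cm


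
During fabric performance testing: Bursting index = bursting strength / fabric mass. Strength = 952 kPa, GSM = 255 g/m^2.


Formula: Bursting Index = Bursting Strength / Fabric GSM
BI = 952 kPa / 255 g/m^2
BI = 3.733 kPa/(g/m^2)

3.733 kPa/(g/m^2)


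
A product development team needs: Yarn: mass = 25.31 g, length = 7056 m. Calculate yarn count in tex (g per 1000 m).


Formula: Tex = (mass_g / length_m) * 1000
Substituting: Tex = (25.31 / 7056) * 1000
Intermediate: 25.31 / 7056 = 0.00358702 g/m
Tex = 0.00358702 * 1000 = 3.59 tex

3.59 tex


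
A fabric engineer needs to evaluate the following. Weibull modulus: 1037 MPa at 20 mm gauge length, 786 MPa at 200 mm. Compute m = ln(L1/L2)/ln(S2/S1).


Formula: m = ln(L1/L2) / ln(S2/S1)
Step 1: ln(L1/L2) = ln(20/200) = -2.30259
Step 2: S2/S1 = 786/1037 = 0.75796
Step 3: ln(S2/S1) = ln(0.75796) = -0.27712
Step 4: m = -2.30259 / -0.27712 = 8.31

8.31 (Weibull m)


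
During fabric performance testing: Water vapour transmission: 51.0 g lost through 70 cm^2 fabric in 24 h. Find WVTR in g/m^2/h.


Formula: WVTR = mass_loss / (area * time)
Step 1: Convert area: 70 cm^2 = 0.007 m^2
Step 2: WVTR = 51.0 g / (0.007 m^2 * 24 h)
Step 3: WVTR = 51.0 / 0.168 = 303.6 g/m^2/h

303.6 g/m^2/h


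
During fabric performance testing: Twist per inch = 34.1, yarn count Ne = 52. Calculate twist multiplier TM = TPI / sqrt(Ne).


Formula: TM = TPI / sqrt(Ne)
Step 1: sqrt(Ne) = sqrt(52) = 7.2111
Step 2: TM = 34.1 / 7.2111 = 4.73

4.73 TM


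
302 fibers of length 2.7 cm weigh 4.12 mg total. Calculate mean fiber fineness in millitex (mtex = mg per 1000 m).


Formula: fineness (mtex) = mass (mg) / total length (km) = (mass_mg / total_length_m) * 1000
Step 1: Convert fiber length: 2.7 cm = 0.027 m
Step 2: Total fiber length = 302 * 0.027 = 8.154 m
Step 3: Linear density = 4.12 mg / 8.154 m = 0.5053 mg/m
Step 4: fineness = 0.5053 * 1000 = 505.3 mtex

505.3 mtex


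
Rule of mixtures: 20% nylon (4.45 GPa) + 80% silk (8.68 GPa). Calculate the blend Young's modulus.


Formula: Blend property = (fraction_A * property_A) + (fraction_B * property_B)
Step 1: Contribution A = 20/100 * 4.45 GPa = 0.89 GPa
Step 2: Contribution B = 80/100 * 8.68 GPa = 6.944 GPa
Step 3: Blend Young's modulus = 0.89 + 6.944 = 7.834 GPa

7.834 GPa


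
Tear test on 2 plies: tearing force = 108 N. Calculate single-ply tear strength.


Formula: Per-ply strength = Total force / Number of plies
Per-ply = 108 N / 2
Per-ply = 54 N

54 N


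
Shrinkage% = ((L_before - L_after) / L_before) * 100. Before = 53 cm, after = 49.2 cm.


Formula: Shrinkage% = ((L_before - L_after) / L_before) * 100
Step 1: Shrinkage = 53 - 49.2 = 3.8 cm
Step 2: Shrinkage% = (3.8 / 53) * 100
Step 3: Shrinkage% = 0.071698 * 100 = 7.1698% ≈ 7.2%

7.2%


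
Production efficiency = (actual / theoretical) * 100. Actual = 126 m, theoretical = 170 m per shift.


Formula: Efficiency% = (Actual output / Theoretical output) * 100
Efficiency% = (126 / 170) * 100
Efficiency% = 0.741176 * 100 = 74.1176% ≈ 74.1%

74.1%


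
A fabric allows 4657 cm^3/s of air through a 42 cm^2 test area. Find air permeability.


Formula: Air Permeability = Airflow / Test Area
AP = 4657 cm^3/s / 42 cm^2
AP = 110.9 cm^3/s/cm^2

110.9 cm^3/s/cm^2


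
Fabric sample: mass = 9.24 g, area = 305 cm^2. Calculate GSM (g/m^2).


Formula: GSM = mass_g / area_m2
Step 1: Convert area: 305 cm^2 = 305 / 10000 = 0.0305 m^2
Step 2: GSM = 9.24 g / 0.0305 m^2 = 303.0 g/m^2

303.0 g/m^2


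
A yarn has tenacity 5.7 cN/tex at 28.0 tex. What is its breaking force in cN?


Formula: Breaking force = Tenacity * Linear density
F = 5.7 cN/tex * 28.0 tex
F = 159.60 cN

159.60 cN


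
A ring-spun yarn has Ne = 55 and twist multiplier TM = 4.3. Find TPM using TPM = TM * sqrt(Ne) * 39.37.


Formula: TPM = TM * sqrt(Ne) * 39.37
Step 1: sqrt(Ne) = sqrt(55) = 7.4162
Step 2: TM * sqrt(Ne) = 4.3 * 7.4162 = 31.8897
Step 3: TPM = 31.8897 * 39.37 = 1255 twists/m

1255 twists/m


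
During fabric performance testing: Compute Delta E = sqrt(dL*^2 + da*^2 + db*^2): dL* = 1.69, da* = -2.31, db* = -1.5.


Formula: Delta E = sqrt(dL*^2 + da*^2 + db*^2)
Step 1: dL*^2 = 1.69^2 = 2.8561
Step 2: da*^2 = (-2.31)^2 = 5.3361
Step 3: db*^2 = (-1.5)^2 = 2.25
Step 4: Sum = 2.8561 + 5.3361 + 2.25 = 10.4422
Step 5: Delta E = sqrt(10.4422) = 3.23

3.23 Delta E


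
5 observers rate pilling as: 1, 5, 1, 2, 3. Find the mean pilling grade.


Formula: Mean = sum / count
Sum = 1 + 5 + 1 + 2 + 3 = 12
Mean = 12 / 5 = 2.4

2.4


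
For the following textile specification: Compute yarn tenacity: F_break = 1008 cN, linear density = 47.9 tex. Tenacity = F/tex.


Formula: Tenacity = Breaking force / Linear density
Tenacity = 1008 cN / 47.9 tex
Tenacity = 21.04 cN/tex

21.04 cN/tex


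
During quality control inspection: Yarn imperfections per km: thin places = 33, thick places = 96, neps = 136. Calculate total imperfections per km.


Formula: Total = thin places + thick places + neps
Total = 33 + 96 + 136
Total = 265 imperfections/km

265 imperfections/km


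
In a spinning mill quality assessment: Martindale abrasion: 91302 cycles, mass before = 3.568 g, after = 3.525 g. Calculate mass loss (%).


Formula: Mass loss% = ((m_before - m_after) / m_before) * 100
Step 1: Mass loss = 3.568 - 3.525 = 0.043 g
Step 2: Ratio = 0.043 / 3.568 = 0.0120516
Step 3: Mass loss% = 0.0120516 * 100 = 1.20516% ≈ 1.21%

1.21%


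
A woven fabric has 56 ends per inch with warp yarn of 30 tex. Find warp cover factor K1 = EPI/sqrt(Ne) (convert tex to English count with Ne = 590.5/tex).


Formula: K1 = EPI / sqrt(Ne), with Ne = 590.5 / tex_warp
Step 1: Ne = 590.5 / 30 = 19.683
Step 2: sqrt(Ne) = sqrt(19.683) = 4.4366
Step 3: K1 = 56 / 4.4366 = 12.6

12.6


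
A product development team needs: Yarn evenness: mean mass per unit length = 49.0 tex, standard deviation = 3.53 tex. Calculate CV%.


Formula: CV% = (standard deviation / mean) * 100
Step 1: Ratio = 3.53 / 49.0 = 0.072041
Step 2: CV% = 0.072041 * 100 = 7.2041% ≈ 7.2%

7.2%


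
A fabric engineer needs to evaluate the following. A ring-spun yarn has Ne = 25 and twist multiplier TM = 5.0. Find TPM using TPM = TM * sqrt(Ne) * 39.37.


Formula: TPM = TM * sqrt(Ne) * 39.37
Step 1: sqrt(Ne) = sqrt(25) = 5
Step 2: TM * sqrt(Ne) = 5.0 * 5 = 25
Step 3: TPM = 25 * 39.37 = 984 twists/m

984 twists/m


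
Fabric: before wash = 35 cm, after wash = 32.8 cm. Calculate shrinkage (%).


Formula: Shrinkage% = ((L_before - L_after) / L_before) * 100
Step 1: Shrinkage = 35 - 32.8 = 2.2 cm
Step 2: Shrinkage% = (2.2 / 35) * 100
Step 3: Shrinkage% = 0.062857 * 100 = 6.2857% ≈ 6.3%

6.3%


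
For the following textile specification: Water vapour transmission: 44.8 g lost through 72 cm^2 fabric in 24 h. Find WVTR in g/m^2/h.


Formula: WVTR = mass_loss / (area * time)
Step 1: Convert area: 72 cm^2 = 0.0072 m^2
Step 2: WVTR = 44.8 g / (0.0072 m^2 * 24 h)
Step 3: WVTR = 44.8 / 0.1728 = 259.3 g/m^2/h

259.3 g/m^2/h


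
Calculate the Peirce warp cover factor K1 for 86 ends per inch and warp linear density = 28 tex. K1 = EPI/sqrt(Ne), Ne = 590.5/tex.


Formula: K1 = EPI / sqrt(Ne), with Ne = 590.5 / tex_warp
Step 1: Ne = 590.5 / 28 = 21.089
Step 2: sqrt(Ne) = sqrt(21.089) = 4.5923
Step 3: K1 = 86 / 4.5923 = 18.7

18.7


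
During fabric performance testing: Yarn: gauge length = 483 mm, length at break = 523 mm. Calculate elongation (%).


Formula: Elongation (%) = ((L_break - L0) / L0) * 100
Step 1: Extension = 523 - 483 = 40 mm
Step 2: Elongation = (40 / 483) * 100
Step 3: Elongation = 0.082816 * 100 = 8.2816% ≈ 8.3%

8.3%


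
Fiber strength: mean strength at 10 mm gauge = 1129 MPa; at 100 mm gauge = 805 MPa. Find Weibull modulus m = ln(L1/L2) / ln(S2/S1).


Formula: m = ln(L1/L2) / ln(S2/S1)
Step 1: ln(L1/L2) = ln(10/100) = -2.30259
Step 2: S2/S1 = 805/1129 = 0.71302
Step 3: ln(S2/S1) = ln(0.71302) = -0.33825
Step 4: m = -2.30259 / -0.33825 = 6.81

6.81 (Weibull m)


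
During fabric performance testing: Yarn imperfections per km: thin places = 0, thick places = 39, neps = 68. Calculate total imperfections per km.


Formula: Total = thin places + thick places + neps
Total = 0 + 39 + 68
Total = 107 imperfections/km

107 imperfections/km


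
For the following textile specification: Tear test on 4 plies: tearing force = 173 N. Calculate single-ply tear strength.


Formula: Per-ply strength = Total force / Number of plies
Per-ply = 173 N / 4
Per-ply = 43.25 N

43.25 N


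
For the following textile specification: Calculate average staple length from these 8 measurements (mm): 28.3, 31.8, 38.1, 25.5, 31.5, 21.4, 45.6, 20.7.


Formula: Mean = sum of lengths / count
Sum = 28.3 + 31.8 + 38.1 + 25.5 + 31.5 + 21.4 + 45.6 + 20.7
Sum = 242.9 mm
Mean = 242.9 / 8 = 30.36 mm

30.36 mm


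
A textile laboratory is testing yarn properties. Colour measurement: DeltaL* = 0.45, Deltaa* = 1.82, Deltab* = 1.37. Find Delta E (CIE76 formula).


Formula: Delta E = sqrt(dL*^2 + da*^2 + db*^2)
Step 1: dL*^2 = 0.45^2 = 0.2025
Step 2: da*^2 = 1.82^2 = 3.3124
Step 3: db*^2 = 1.37^2 = 1.8769
Step 4: Sum = 0.2025 + 3.3124 + 1.8769 = 5.3918
Step 5: Delta E = sqrt(5.3918) = 2.32

2.32 Delta E


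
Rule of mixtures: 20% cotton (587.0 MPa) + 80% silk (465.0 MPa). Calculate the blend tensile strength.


Formula: Blend property = (fraction_A * property_A) + (fraction_B * property_B)
Step 1: Contribution A = 20/100 * 587.0 MPa = 117.4 MPa
Step 2: Contribution B = 80/100 * 465.0 MPa = 372.0 MPa
Step 3: Blend tensile strength = 117.4 + 372.0 = 489.4 MPa

489.4 MPa


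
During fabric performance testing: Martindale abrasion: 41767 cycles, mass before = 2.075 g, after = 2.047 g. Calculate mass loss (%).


Formula: Mass loss% = ((m_before - m_after) / m_before) * 100
Step 1: Mass loss = 2.075 - 2.047 = 0.028 g
Step 2: Ratio = 0.028 / 2.075 = 0.013494
Step 3: Mass loss% = 0.013494 * 100 = 1.3494% ≈ 1.35%

1.35%


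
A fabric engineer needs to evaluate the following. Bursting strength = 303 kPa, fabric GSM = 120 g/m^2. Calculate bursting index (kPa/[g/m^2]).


Formula: Bursting Index = Bursting Strength / Fabric GSM
BI = 303 kPa / 120 g/m^2
BI = 2.525 kPa/(g/m^2)

2.525 kPa/(g/m^2)


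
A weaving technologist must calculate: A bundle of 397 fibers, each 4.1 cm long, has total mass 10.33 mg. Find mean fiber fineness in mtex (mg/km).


Formula: fineness (mtex) = mass (mg) / total length (km) = (mass_mg / total_length_m) * 1000
Step 1: Convert fiber length: 4.1 cm = 0.041 m
Step 2: Total fiber length = 397 * 0.041 = 16.277 m
Step 3: Linear density = 10.33 mg / 16.277 m = 0.6346 mg/m
Step 4: fineness = 0.6346 * 1000 = 634.6 mtex

634.6 mtex


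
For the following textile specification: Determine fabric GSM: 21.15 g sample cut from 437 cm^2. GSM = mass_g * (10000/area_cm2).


Formula: GSM = mass_g / area_m2
Step 1: Convert area: 437 cm^2 = 437 / 10000 = 0.0437 m^2
Step 2: GSM = 21.15 g / 0.0437 m^2 = 484.0 g/m^2

484.0 g/m^2


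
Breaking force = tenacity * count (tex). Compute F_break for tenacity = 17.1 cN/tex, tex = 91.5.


Formula: Breaking force = Tenacity * Linear density
F = 17.1 cN/tex * 91.5 tex
F = 1564.65 cN

1564.65 cN


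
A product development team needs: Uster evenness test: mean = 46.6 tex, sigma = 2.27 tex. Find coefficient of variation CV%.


Formula: CV% = (standard deviation / mean) * 100
Step 1: Ratio = 2.27 / 46.6 = 0.048712
Step 2: CV% = 0.048712 * 100 = 4.8712% ≈ 4.9%

4.9%


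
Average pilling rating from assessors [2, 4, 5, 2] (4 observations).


Formula: Mean = sum / count
Sum = 2 + 4 + 5 + 2 = 13
Mean = 13 / 4 = 3.3

3.3


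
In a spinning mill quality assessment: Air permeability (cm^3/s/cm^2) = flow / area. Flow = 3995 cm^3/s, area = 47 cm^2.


Formula: Air Permeability = Airflow / Test Area
AP = 3995 cm^3/s / 47 cm^2
AP = 85.0 cm^3/s/cm^2

85.0 cm^3/s/cm^2


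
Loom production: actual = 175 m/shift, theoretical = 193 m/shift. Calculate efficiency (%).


Formula: Efficiency% = (Actual output / Theoretical output) * 100
Efficiency% = (175 / 193) * 100
Efficiency% = 0.906736 * 100 = 90.6736% ≈ 90.7%

90.7%


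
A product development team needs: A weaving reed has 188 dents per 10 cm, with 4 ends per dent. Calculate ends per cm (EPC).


Formula: EPC = (dents per 10 cm * ends per dent) / 10
Step 1: Total ends per 10 cm = 188 * 4 = 752
Step 2: EPC = 752 / 10 = 75.2 ends/cm

75.2 ends/cm


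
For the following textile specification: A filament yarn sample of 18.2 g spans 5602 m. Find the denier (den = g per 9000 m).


Formula: den = (mass_g / length_m) * 9000
Substituting: den = (18.2 / 5602) * 9000
Intermediate: 18.2 / 5602 = 0.00324884 g/m
den = 0.00324884 * 9000 = 29.2 denier

29.2 denier


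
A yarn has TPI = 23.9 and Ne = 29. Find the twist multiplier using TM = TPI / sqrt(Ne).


Formula: TM = TPI / sqrt(Ne)
Step 1: sqrt(Ne) = sqrt(29) = 5.3852
Step 2: TM = 23.9 / 5.3852 = 4.44

4.44 TM


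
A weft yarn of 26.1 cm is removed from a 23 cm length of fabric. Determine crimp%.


Formula: Crimp% = ((L_yarn - L_fabric) / L_fabric) * 100
Step 1: Extension = 26.1 - 23 = 3.1 cm
Step 2: Crimp% = (3.1 / 23) * 100
Step 3: Crimp% = 0.134783 * 100 = 13.4783% ≈ 13.5%

13.5%


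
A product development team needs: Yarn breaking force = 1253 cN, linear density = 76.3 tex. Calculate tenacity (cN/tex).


Formula: Tenacity = Breaking force / Linear density
Tenacity = 1253 cN / 76.3 tex
Tenacity = 16.42 cN/tex

16.42 cN/tex


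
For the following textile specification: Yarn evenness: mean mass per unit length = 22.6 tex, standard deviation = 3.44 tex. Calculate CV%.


Formula: CV% = (standard deviation / mean) * 100
Step 1: Ratio = 3.44 / 22.6 = 0.152212
Step 2: CV% = 0.152212 * 100 = 15.2212% ≈ 15.2%

15.2%


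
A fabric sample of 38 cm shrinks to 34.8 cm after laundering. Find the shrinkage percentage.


Formula: Shrinkage% = ((L_before - L_after) / L_before) * 100
Step 1: Shrinkage = 38 - 34.8 = 3.2 cm
Step 2: Shrinkage% = (3.2 / 38) * 100
Step 3: Shrinkage% = 0.084211 * 100 = 8.4211% ≈ 8.4%

8.4%


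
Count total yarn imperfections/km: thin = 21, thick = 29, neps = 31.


Formula: Total = thin places + thick places + neps
Total = 21 + 29 + 31
Total = 81 imperfections/km

81 imperfections/km


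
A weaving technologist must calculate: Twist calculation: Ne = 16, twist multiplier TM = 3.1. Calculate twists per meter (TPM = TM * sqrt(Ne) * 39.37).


Formula: TPM = TM * sqrt(Ne) * 39.37
Step 1: sqrt(Ne) = sqrt(16) = 4
Step 2: TM * sqrt(Ne) = 3.1 * 4 = 12.4
Step 3: TPM = 12.4 * 39.37 = 488 twists/m

488 twists/m


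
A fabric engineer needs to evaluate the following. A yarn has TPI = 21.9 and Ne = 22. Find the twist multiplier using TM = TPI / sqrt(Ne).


Formula: TM = TPI / sqrt(Ne)
Step 1: sqrt(Ne) = sqrt(22) = 4.6904
Step 2: TM = 21.9 / 4.6904 = 4.67

4.67 TM


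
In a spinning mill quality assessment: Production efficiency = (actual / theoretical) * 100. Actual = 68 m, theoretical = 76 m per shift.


Formula: Efficiency% = (Actual output / Theoretical output) * 100
Efficiency% = (68 / 76) * 100
Efficiency% = 0.894737 * 100 = 89.4737% ≈ 89.5%

89.5%


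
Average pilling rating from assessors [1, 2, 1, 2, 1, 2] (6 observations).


Formula: Mean = sum / count
Sum = 1 + 2 + 1 + 2 + 1 + 2 = 9
Mean = 9 / 6 = 1.5

1.5


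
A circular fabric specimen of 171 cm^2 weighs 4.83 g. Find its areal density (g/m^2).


Formula: GSM = mass_g / area_m2
Step 1: Convert area: 171 cm^2 = 171 / 10000 = 0.0171 m^2
Step 2: GSM = 4.83 g / 0.0171 m^2 = 282.5 g/m^2

282.5 g/m^2


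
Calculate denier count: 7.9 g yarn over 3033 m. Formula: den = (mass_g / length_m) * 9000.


Formula: den = (mass_g / length_m) * 9000
Substituting: den = (7.9 / 3033) * 9000
Intermediate: 7.9 / 3033 = 0.00260468 g/m
den = 0.00260468 * 9000 = 23.4 denier

23.4 denier


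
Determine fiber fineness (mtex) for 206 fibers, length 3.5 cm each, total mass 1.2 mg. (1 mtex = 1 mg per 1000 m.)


Formula: fineness (mtex) = mass (mg) / total length (km) = (mass_mg / total_length_m) * 1000
Step 1: Convert fiber length: 3.5 cm = 0.035 m
Step 2: Total fiber length = 206 * 0.035 = 7.21 m
Step 3: Linear density = 1.2 mg / 7.21 m = 0.1664 mg/m
Step 4: fineness = 0.1664 * 1000 = 166.4 mtex

166.4 mtex


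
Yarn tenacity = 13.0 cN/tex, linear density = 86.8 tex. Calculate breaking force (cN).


Formula: Breaking force = Tenacity * Linear density
F = 13.0 cN/tex * 86.8 tex
F = 1128.40 cN

1128.40 cN


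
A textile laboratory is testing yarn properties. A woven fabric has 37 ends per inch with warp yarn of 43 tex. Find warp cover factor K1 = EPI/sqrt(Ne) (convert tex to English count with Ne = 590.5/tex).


Formula: K1 = EPI / sqrt(Ne), with Ne = 590.5 / tex_warp
Step 1: Ne = 590.5 / 43 = 13.733
Step 2: sqrt(Ne) = sqrt(13.733) = 3.7058
Step 3: K1 = 37 / 3.7058 = 10.0

10.0


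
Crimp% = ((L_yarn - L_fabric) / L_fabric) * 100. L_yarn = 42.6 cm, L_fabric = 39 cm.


Formula: Crimp% = ((L_yarn - L_fabric) / L_fabric) * 100
Step 1: Extension = 42.6 - 39 = 3.6 cm
Step 2: Crimp% = (3.6 / 39) * 100
Step 3: Crimp% = 0.092308 * 100 = 9.2308% ≈ 9.2%

9.2%


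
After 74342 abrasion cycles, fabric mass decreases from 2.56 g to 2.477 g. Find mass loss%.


Formula: Mass loss% = ((m_before - m_after) / m_before) * 100
Step 1: Mass loss = 2.56 - 2.477 = 0.083 g
Step 2: Ratio = 0.083 / 2.56 = 0.0324219
Step 3: Mass loss% = 0.0324219 * 100 = 3.24219% ≈ 3.24%

3.24%


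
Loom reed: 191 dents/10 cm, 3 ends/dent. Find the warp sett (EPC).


Formula: EPC = (dents per 10 cm * ends per dent) / 10
Step 1: Total ends per 10 cm = 191 * 3 = 573
Step 2: EPC = 573 / 10 = 57.3 ends/cm

57.3 ends/cm


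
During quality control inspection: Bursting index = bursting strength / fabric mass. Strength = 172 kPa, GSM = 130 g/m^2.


Formula: Bursting Index = Bursting Strength / Fabric GSM
BI = 172 kPa / 130 g/m^2
BI = 1.323 kPa/(g/m^2)

1.323 kPa/(g/m^2)


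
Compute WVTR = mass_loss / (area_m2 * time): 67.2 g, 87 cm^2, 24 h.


Formula: WVTR = mass_loss / (area * time)
Step 1: Convert area: 87 cm^2 = 0.0087 m^2
Step 2: WVTR = 67.2 g / (0.0087 m^2 * 24 h)
Step 3: WVTR = 67.2 / 0.2088 = 321.8 g/m^2/h

321.8 g/m^2/h


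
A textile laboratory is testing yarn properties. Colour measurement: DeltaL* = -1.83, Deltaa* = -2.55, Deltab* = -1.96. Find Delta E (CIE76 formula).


Formula: Delta E = sqrt(dL*^2 + da*^2 + db*^2)
Step 1: dL*^2 = (-1.83)^2 = 3.3489
Step 2: da*^2 = (-2.55)^2 = 6.5025
Step 3: db*^2 = (-1.96)^2 = 3.8416
Step 4: Sum = 3.3489 + 6.5025 + 3.8416 = 13.693
Step 5: Delta E = sqrt(13.693) = 3.7

3.7 Delta E


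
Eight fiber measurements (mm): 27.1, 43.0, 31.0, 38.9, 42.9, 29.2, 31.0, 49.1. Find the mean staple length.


Formula: Mean = sum of lengths / count
Sum = 27.1 + 43.0 + 31.0 + 38.9 + 42.9 + 29.2 + 31.0 + 49.1
Sum = 292.2 mm
Mean = 292.2 / 8 = 36.53 mm

36.53 mm


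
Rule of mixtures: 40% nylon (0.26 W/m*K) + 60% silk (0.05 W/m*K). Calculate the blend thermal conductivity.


Formula: Blend property = (fraction_A * property_A) + (fraction_B * property_B)
Step 1: Contribution A = 40/100 * 0.26 W/m*K = 0.104 W/m*K
Step 2: Contribution B = 60/100 * 0.05 W/m*K = 0.03 W/m*K
Step 3: Blend thermal conductivity = 0.104 + 0.03 = 0.134 W/m*K

0.134 W/m*K


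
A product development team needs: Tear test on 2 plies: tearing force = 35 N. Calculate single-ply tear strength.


Formula: Per-ply strength = Total force / Number of plies
Per-ply = 35 N / 2
Per-ply = 17.5 N

17.5 N


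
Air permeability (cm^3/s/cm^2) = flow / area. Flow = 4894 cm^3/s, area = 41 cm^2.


Formula: Air Permeability = Airflow / Test Area
AP = 4894 cm^3/s / 41 cm^2
AP = 119.4 cm^3/s/cm^2

119.4 cm^3/s/cm^2


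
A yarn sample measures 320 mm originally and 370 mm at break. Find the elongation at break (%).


Formula: Elongation (%) = ((L_break - L0) / L0) * 100
Step 1: Extension = 370 - 320 = 50 mm
Step 2: Elongation = (50 / 320) * 100
Step 3: Elongation = 0.15625 * 100 = 15.625% ≈ 15.6%

15.6%


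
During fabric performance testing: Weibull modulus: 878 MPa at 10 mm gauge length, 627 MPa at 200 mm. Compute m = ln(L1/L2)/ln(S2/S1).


Formula: m = ln(L1/L2) / ln(S2/S1)
Step 1: ln(L1/L2) = ln(10/200) = -2.99573
Step 2: S2/S1 = 627/878 = 0.71412
Step 3: ln(S2/S1) = ln(0.71412) = -0.33670
Step 4: m = -2.99573 / -0.33670 = 8.90

8.90 (Weibull m)


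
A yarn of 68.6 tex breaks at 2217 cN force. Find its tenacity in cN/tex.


Formula: Tenacity = Breaking force / Linear density
Tenacity = 2217 cN / 68.6 tex
Tenacity = 32.32 cN/tex

32.32 cN/tex


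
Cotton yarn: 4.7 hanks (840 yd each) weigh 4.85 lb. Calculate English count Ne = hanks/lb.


Formula: Ne = hanks / mass_lb
Substituting: Ne = 4.7 / 4.85
Ne = 1.0

1.0 Ne


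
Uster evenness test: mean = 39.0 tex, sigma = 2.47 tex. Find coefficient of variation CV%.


Formula: CV% = (standard deviation / mean) * 100
Step 1: Ratio = 2.47 / 39.0 = 0.063333
Step 2: CV% = 0.063333 * 100 = 6.3333% ≈ 6.3%

6.3%


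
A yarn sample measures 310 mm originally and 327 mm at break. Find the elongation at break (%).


Formula: Elongation (%) = ((L_break - L0) / L0) * 100
Step 1: Extension = 327 - 310 = 17 mm
Step 2: Elongation = (17 / 310) * 100
Step 3: Elongation = 0.054839 * 100 = 5.4839% ≈ 5.5%

5.5%


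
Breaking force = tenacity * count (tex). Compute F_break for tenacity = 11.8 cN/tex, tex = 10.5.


Formula: Breaking force = Tenacity * Linear density
F = 11.8 cN/tex * 10.5 tex
F = 123.90 cN

123.90 cN


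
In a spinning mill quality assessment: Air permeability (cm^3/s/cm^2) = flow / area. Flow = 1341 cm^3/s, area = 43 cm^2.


Formula: Air Permeability = Airflow / Test Area
AP = 1341 cm^3/s / 43 cm^2
AP = 31.2 cm^3/s/cm^2

31.2 cm^3/s/cm^2


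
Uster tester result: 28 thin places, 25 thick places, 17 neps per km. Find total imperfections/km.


Formula: Total = thin places + thick places + neps
Total = 28 + 25 + 17
Total = 70 imperfections/km

70 imperfections/km


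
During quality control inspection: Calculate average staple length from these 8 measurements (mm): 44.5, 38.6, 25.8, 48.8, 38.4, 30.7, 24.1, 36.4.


Formula: Mean = sum of lengths / count
Sum = 44.5 + 38.6 + 25.8 + 48.8 + 38.4 + 30.7 + 24.1 + 36.4
Sum = 287.3 mm
Mean = 287.3 / 8 = 35.91 mm

35.91 mm


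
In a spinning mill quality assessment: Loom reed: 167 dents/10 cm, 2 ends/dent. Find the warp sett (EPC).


Formula: EPC = (dents per 10 cm * ends per dent) / 10
Step 1: Total ends per 10 cm = 167 * 2 = 334
Step 2: EPC = 334 / 10 = 33.4 ends/cm

33.4 ends/cm


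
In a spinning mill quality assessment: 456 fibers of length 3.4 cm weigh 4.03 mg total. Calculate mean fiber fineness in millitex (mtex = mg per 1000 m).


Formula: fineness (mtex) = mass (mg) / total length (km) = (mass_mg / total_length_m) * 1000
Step 1: Convert fiber length: 3.4 cm = 0.034 m
Step 2: Total fiber length = 456 * 0.034 = 15.504 m
Step 3: Linear density = 4.03 mg / 15.504 m = 0.2599 mg/m
Step 4: fineness = 0.2599 * 1000 = 259.9 mtex

259.9 mtex


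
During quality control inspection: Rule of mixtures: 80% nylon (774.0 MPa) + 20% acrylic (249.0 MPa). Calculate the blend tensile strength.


Formula: Blend property = (fraction_A * property_A) + (fraction_B * property_B)
Step 1: Contribution A = 80/100 * 774.0 MPa = 619.2 MPa
Step 2: Contribution B = 20/100 * 249.0 MPa = 49.8 MPa
Step 3: Blend tensile strength = 619.2 + 49.8 = 669.0 MPa

669.0 MPa


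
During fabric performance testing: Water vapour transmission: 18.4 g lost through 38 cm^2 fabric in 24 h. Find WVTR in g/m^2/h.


Formula: WVTR = mass_loss / (area * time)
Step 1: Convert area: 38 cm^2 = 0.0038 m^2
Step 2: WVTR = 18.4 g / (0.0038 m^2 * 24 h)
Step 3: WVTR = 18.4 / 0.0912 = 201.8 g/m^2/h

201.8 g/m^2/h


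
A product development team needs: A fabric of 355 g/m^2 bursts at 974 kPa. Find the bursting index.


Formula: Bursting Index = Bursting Strength / Fabric GSM
BI = 974 kPa / 355 g/m^2
BI = 2.744 kPa/(g/m^2)

2.744 kPa/(g/m^2)


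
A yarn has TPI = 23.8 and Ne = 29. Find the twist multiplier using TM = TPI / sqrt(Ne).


Formula: TM = TPI / sqrt(Ne)
Step 1: sqrt(Ne) = sqrt(29) = 5.3852
Step 2: TM = 23.8 / 5.3852 = 4.42

4.42 TM


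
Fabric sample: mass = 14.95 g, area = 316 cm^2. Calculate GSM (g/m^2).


Formula: GSM = mass_g / area_m2
Step 1: Convert area: 316 cm^2 = 316 / 10000 = 0.0316 m^2
Step 2: GSM = 14.95 g / 0.0316 m^2 = 473.1 g/m^2

473.1 g/m^2


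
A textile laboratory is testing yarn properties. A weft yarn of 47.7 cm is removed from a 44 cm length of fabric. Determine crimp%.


Formula: Crimp% = ((L_yarn - L_fabric) / L_fabric) * 100
Step 1: Extension = 47.7 - 44 = 3.7 cm
Step 2: Crimp% = (3.7 / 44) * 100
Step 3: Crimp% = 0.084091 * 100 = 8.4091% ≈ 8.4%

8.4%


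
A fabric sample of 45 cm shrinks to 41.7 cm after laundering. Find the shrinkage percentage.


Formula: Shrinkage% = ((L_before - L_after) / L_before) * 100
Step 1: Shrinkage = 45 - 41.7 = 3.3 cm
Step 2: Shrinkage% = (3.3 / 45) * 100
Step 3: Shrinkage% = 0.073333 * 100 = 7.3333% ≈ 7.3%

7.3%


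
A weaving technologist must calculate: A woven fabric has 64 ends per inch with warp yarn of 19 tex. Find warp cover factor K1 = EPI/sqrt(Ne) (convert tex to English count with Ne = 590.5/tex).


Formula: K1 = EPI / sqrt(Ne), with Ne = 590.5 / tex_warp
Step 1: Ne = 590.5 / 19 = 31.079
Step 2: sqrt(Ne) = sqrt(31.079) = 5.5749
Step 3: K1 = 64 / 5.5749 = 11.5

11.5


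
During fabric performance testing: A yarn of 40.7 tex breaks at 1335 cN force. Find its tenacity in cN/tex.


Formula: Tenacity = Breaking force / Linear density
Tenacity = 1335 cN / 40.7 tex
Tenacity = 32.80 cN/tex

32.80 cN/tex


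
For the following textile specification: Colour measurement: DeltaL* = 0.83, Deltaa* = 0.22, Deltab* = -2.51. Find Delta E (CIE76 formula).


Formula: Delta E = sqrt(dL*^2 + da*^2 + db*^2)
Step 1: dL*^2 = 0.83^2 = 0.6889
Step 2: da*^2 = 0.22^2 = 0.0484
Step 3: db*^2 = (-2.51)^2 = 6.3001
Step 4: Sum = 0.6889 + 0.0484 + 6.3001 = 7.0374
Step 5: Delta E = sqrt(7.0374) = 2.65

2.65 Delta E


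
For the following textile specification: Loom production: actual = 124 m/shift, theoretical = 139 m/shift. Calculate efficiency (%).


Formula: Efficiency% = (Actual output / Theoretical output) * 100
Efficiency% = (124 / 139) * 100
Efficiency% = 0.892086 * 100 = 89.2086% ≈ 89.2%

89.2%


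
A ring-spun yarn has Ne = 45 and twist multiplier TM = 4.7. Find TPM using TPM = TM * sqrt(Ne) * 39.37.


Formula: TPM = TM * sqrt(Ne) * 39.37
Step 1: sqrt(Ne) = sqrt(45) = 6.7082
Step 2: TM * sqrt(Ne) = 4.7 * 6.7082 = 31.5285
Step 3: TPM = 31.5285 * 39.37 = 1241 twists/m

1241 twists/m


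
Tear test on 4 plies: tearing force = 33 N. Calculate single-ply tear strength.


Formula: Per-ply strength = Total force / Number of plies
Per-ply = 33 N / 4
Per-ply = 8.25 N

8.25 N


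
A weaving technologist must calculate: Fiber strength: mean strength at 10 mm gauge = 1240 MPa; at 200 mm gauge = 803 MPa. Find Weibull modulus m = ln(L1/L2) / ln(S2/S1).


Formula: m = ln(L1/L2) / ln(S2/S1)
Step 1: ln(L1/L2) = ln(10/200) = -2.99573
Step 2: S2/S1 = 803/1240 = 0.64758
Step 3: ln(S2/S1) = ln(0.64758) = -0.43451
Step 4: m = -2.99573 / -0.43451 = 6.89

6.89 (Weibull m)


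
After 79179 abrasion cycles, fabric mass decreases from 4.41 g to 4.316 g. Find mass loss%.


Formula: Mass loss% = ((m_before - m_after) / m_before) * 100
Step 1: Mass loss = 4.41 - 4.316 = 0.094 g
Step 2: Ratio = 0.094 / 4.41 = 0.0213152
Step 3: Mass loss% = 0.0213152 * 100 = 2.13152% ≈ 2.13%

2.13%


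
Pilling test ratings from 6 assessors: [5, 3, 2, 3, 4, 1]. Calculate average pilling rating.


Formula: Mean = sum / count
Sum = 5 + 3 + 2 + 3 + 4 + 1 = 18
Mean = 18 / 6 = 3.0

3.0


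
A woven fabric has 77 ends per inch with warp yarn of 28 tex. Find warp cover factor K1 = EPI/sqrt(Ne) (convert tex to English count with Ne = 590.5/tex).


Formula: K1 = EPI / sqrt(Ne), with Ne = 590.5 / tex_warp
Step 1: Ne = 590.5 / 28 = 21.089
Step 2: sqrt(Ne) = sqrt(21.089) = 4.5923
Step 3: K1 = 77 / 4.5923 = 16.8

16.8


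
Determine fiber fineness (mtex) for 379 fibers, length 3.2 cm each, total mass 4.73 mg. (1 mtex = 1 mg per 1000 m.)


Formula: fineness (mtex) = mass (mg) / total length (km) = (mass_mg / total_length_m) * 1000
Step 1: Convert fiber length: 3.2 cm = 0.032 m
Step 2: Total fiber length = 379 * 0.032 = 12.128 m
Step 3: Linear density = 4.73 mg / 12.128 m = 0.3900 mg/m
Step 4: fineness = 0.3900 * 1000 = 390.0 mtex

390.0 mtex


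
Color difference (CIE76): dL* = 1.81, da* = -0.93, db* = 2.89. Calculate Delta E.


Formula: Delta E = sqrt(dL*^2 + da*^2 + db*^2)
Step 1: dL*^2 = 1.81^2 = 3.2761
Step 2: da*^2 = (-0.93)^2 = 0.8649
Step 3: db*^2 = 2.89^2 = 8.3521
Step 4: Sum = 3.2761 + 0.8649 + 8.3521 = 12.4931
Step 5: Delta E = sqrt(12.4931) = 3.53

3.53 Delta E


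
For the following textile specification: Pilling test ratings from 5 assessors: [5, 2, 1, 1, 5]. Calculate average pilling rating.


Formula: Mean = sum / count
Sum = 5 + 2 + 1 + 1 + 5 = 14
Mean = 14 / 5 = 2.8

2.8


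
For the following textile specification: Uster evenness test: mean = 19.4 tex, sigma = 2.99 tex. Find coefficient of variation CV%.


Formula: CV% = (standard deviation / mean) * 100
Step 1: Ratio = 2.99 / 19.4 = 0.154124
Step 2: CV% = 0.154124 * 100 = 15.4124% ≈ 15.4%

15.4%


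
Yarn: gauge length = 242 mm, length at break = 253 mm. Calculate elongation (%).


Formula: Elongation (%) = ((L_break - L0) / L0) * 100
Step 1: Extension = 253 - 242 = 11 mm
Step 2: Elongation = (11 / 242) * 100
Step 3: Elongation = 0.045455 * 100 = 4.5455% ≈ 4.5%

4.5%


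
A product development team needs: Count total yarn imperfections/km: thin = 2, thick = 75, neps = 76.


Formula: Total = thin places + thick places + neps
Total = 2 + 75 + 76
Total = 153 imperfections/km

153 imperfections/km


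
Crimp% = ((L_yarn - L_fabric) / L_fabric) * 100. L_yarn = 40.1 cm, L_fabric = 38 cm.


Formula: Crimp% = ((L_yarn - L_fabric) / L_fabric) * 100
Step 1: Extension = 40.1 - 38 = 2.1 cm
Step 2: Crimp% = (2.1 / 38) * 100
Step 3: Crimp% = 0.055263 * 100 = 5.5263% ≈ 5.5%

5.5%


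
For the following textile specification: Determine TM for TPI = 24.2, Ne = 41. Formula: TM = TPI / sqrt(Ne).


Formula: TM = TPI / sqrt(Ne)
Step 1: sqrt(Ne) = sqrt(41) = 6.4031
Step 2: TM = 24.2 / 6.4031 = 3.78

3.78 TM


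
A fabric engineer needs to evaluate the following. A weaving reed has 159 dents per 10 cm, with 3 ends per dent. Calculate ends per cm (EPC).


Formula: EPC = (dents per 10 cm * ends per dent) / 10
Step 1: Total ends per 10 cm = 159 * 3 = 477
Step 2: EPC = 477 / 10 = 47.7 ends/cm

47.7 ends/cm


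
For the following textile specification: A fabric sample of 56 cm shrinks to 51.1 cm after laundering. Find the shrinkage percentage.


Formula: Shrinkage% = ((L_before - L_after) / L_before) * 100
Step 1: Shrinkage = 56 - 51.1 = 4.9 cm
Step 2: Shrinkage% = (4.9 / 56) * 100
Step 3: Shrinkage% = 0.0875 * 100 = 8.75% ≈ 8.8%

8.8%


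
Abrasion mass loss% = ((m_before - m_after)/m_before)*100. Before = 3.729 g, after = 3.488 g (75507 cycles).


Formula: Mass loss% = ((m_before - m_after) / m_before) * 100
Step 1: Mass loss = 3.729 - 3.488 = 0.241 g
Step 2: Ratio = 0.241 / 3.729 = 0.0646286
Step 3: Mass loss% = 0.0646286 * 100 = 6.46286% ≈ 6.46%

6.46%


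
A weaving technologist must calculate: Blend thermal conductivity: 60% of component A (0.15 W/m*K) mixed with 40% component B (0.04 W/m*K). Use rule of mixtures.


Formula: Blend property = (fraction_A * property_A) + (fraction_B * property_B)
Step 1: Contribution A = 60/100 * 0.15 W/m*K = 0.09 W/m*K
Step 2: Contribution B = 40/100 * 0.04 W/m*K = 0.016 W/m*K
Step 3: Blend thermal conductivity = 0.09 + 0.016 = 0.106 W/m*K

0.106 W/m*K


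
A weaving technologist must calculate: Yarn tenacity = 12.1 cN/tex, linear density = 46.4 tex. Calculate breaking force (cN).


Formula: Breaking force = Tenacity * Linear density
F = 12.1 cN/tex * 46.4 tex
F = 561.44 cN

561.44 cN


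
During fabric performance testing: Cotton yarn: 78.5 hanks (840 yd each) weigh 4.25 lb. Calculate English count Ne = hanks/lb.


Formula: Ne = hanks / mass_lb
Substituting: Ne = 78.5 / 4.25
Ne = 18.5

18.5 Ne


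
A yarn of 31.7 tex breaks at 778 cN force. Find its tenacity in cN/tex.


Formula: Tenacity = Breaking force / Linear density
Tenacity = 778 cN / 31.7 tex
Tenacity = 24.54 cN/tex

24.54 cN/tex


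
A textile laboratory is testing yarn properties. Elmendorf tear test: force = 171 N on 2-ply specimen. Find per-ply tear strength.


Formula: Per-ply strength = Total force / Number of plies
Per-ply = 171 N / 2
Per-ply = 85.5 N

85.5 N


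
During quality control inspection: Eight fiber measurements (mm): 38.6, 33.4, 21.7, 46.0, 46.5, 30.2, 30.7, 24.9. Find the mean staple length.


Formula: Mean = sum of lengths / count
Sum = 38.6 + 33.4 + 21.7 + 46.0 + 46.5 + 30.2 + 30.7 + 24.9
Sum = 272.0 mm
Mean = 272.0 / 8 = 34.00 mm

34.00 mm


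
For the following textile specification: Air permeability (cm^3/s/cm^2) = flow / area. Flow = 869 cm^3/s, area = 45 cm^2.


Formula: Air Permeability = Airflow / Test Area
AP = 869 cm^3/s / 45 cm^2
AP = 19.3 cm^3/s/cm^2

19.3 cm^3/s/cm^2


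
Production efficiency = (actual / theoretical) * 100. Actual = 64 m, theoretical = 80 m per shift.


Formula: Efficiency% = (Actual output / Theoretical output) * 100
Efficiency% = (64 / 80) * 100
Efficiency% = 0.8 * 100 = 80.0%

80.0%


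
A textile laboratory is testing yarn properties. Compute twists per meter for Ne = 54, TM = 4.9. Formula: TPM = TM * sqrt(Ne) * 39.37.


Formula: TPM = TM * sqrt(Ne) * 39.37
Step 1: sqrt(Ne) = sqrt(54) = 7.3485
Step 2: TM * sqrt(Ne) = 4.9 * 7.3485 = 36.0077
Step 3: TPM = 36.0077 * 39.37 = 1418 twists/m

1418 twists/m


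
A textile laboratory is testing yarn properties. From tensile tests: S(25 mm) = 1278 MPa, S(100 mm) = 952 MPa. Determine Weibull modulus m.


Formula: m = ln(L1/L2) / ln(S2/S1)
Step 1: ln(L1/L2) = ln(25/100) = -1.38629
Step 2: S2/S1 = 952/1278 = 0.74491
Step 3: ln(S2/S1) = ln(0.74491) = -0.29449
Step 4: m = -1.38629 / -0.29449 = 4.71

4.71 (Weibull m)


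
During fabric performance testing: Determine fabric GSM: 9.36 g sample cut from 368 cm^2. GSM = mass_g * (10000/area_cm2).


Formula: GSM = mass_g / area_m2
Step 1: Convert area: 368 cm^2 = 368 / 10000 = 0.0368 m^2
Step 2: GSM = 9.36 g / 0.0368 m^2 = 254.3 g/m^2

254.3 g/m^2


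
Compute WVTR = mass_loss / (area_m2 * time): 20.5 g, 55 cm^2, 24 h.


Formula: WVTR = mass_loss / (area * time)
Step 1: Convert area: 55 cm^2 = 0.0055 m^2
Step 2: WVTR = 20.5 g / (0.0055 m^2 * 24 h)
Step 3: WVTR = 20.5 / 0.132 = 155.3 g/m^2/h

155.3 g/m^2/h


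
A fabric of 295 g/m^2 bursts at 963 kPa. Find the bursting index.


Formula: Bursting Index = Bursting Strength / Fabric GSM
BI = 963 kPa / 295 g/m^2
BI = 3.264 kPa/(g/m^2)

3.264 kPa/(g/m^2)


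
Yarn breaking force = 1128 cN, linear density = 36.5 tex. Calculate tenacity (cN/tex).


Formula: Tenacity = Breaking force / Linear density
Tenacity = 1128 cN / 36.5 tex
Tenacity = 30.90 cN/tex

30.90 cN/tex


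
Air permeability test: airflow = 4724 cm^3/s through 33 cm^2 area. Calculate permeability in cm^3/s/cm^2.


Formula: Air Permeability = Airflow / Test Area
AP = 4724 cm^3/s / 33 cm^2
AP = 143.2 cm^3/s/cm^2

143.2 cm^3/s/cm^2


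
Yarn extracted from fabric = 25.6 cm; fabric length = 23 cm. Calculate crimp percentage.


Formula: Crimp% = ((L_yarn - L_fabric) / L_fabric) * 100
Step 1: Extension = 25.6 - 23 = 2.6 cm
Step 2: Crimp% = (2.6 / 23) * 100
Step 3: Crimp% = 0.113043 * 100 = 11.3043% ≈ 11.3%

11.3%


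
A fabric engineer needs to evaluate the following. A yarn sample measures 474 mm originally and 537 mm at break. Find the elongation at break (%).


Formula: Elongation (%) = ((L_break - L0) / L0) * 100
Step 1: Extension = 537 - 474 = 63 mm
Step 2: Elongation = (63 / 474) * 100
Step 3: Elongation = 0.132911 * 100 = 13.2911% ≈ 13.3%

13.3%


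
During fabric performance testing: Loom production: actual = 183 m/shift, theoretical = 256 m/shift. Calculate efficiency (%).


Formula: Efficiency% = (Actual output / Theoretical output) * 100
Efficiency% = (183 / 256) * 100
Efficiency% = 0.714844 * 100 = 71.4844% ≈ 71.5%

71.5%


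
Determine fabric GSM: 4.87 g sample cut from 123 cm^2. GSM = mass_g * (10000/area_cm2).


Formula: GSM = mass_g / area_m2
Step 1: Convert area: 123 cm^2 = 123 / 10000 = 0.0123 m^2
Step 2: GSM = 4.87 g / 0.0123 m^2 = 395.9 g/m^2

395.9 g/m^2


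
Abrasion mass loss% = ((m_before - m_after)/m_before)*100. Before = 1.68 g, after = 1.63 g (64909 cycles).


Formula: Mass loss% = ((m_before - m_after) / m_before) * 100
Step 1: Mass loss = 1.68 - 1.63 = 0.05 g
Step 2: Ratio = 0.05 / 1.68 = 0.0297619
Step 3: Mass loss% = 0.0297619 * 100 = 2.97619% ≈ 2.98%

2.98%


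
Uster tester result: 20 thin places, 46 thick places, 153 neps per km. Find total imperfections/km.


Formula: Total = thin places + thick places + neps
Total = 20 + 46 + 153
Total = 219 imperfections/km

219 imperfections/km


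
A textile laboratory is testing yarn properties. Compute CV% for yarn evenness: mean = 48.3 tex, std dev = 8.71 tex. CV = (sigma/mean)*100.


Formula: CV% = (standard deviation / mean) * 100
Step 1: Ratio = 8.71 / 48.3 = 0.180331
Step 2: CV% = 0.180331 * 100 = 18.0331% ≈ 18.0%

18.0%


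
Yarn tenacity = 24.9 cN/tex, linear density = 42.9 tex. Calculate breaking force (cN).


Formula: Breaking force = Tenacity * Linear density
F = 24.9 cN/tex * 42.9 tex
F = 1068.21 cN

1068.21 cN


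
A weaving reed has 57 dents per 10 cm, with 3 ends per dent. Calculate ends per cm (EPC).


Formula: EPC = (dents per 10 cm * ends per dent) / 10
Step 1: Total ends per 10 cm = 57 * 3 = 171
Step 2: EPC = 171 / 10 = 17.1 ends/cm

17.1 ends/cm


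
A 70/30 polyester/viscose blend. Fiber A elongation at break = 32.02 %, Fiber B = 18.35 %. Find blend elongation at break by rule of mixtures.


Formula: Blend property = (fraction_A * property_A) + (fraction_B * property_B)
Step 1: Contribution A = 70/100 * 32.02 % = 22.414 %
Step 2: Contribution B = 30/100 * 18.35 % = 5.505 %
Step 3: Blend elongation at break = 22.414 + 5.505 = 27.919 %

27.919 %


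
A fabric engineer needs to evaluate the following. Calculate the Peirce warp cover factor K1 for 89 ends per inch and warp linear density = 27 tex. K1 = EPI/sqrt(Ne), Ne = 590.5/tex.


Formula: K1 = EPI / sqrt(Ne), with Ne = 590.5 / tex_warp
Step 1: Ne = 590.5 / 27 = 21.87
Step 2: sqrt(Ne) = sqrt(21.87) = 4.6765
Step 3: K1 = 89 / 4.6765 = 19.0

19.0


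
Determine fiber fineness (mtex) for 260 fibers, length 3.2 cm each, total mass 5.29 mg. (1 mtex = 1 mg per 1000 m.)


Formula: fineness (mtex) = mass (mg) / total length (km) = (mass_mg / total_length_m) * 1000
Step 1: Convert fiber length: 3.2 cm = 0.032 m
Step 2: Total fiber length = 260 * 0.032 = 8.32 m
Step 3: Linear density = 5.29 mg / 8.32 m = 0.6358 mg/m
Step 4: fineness = 0.6358 * 1000 = 635.8 mtex

635.8 mtex
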